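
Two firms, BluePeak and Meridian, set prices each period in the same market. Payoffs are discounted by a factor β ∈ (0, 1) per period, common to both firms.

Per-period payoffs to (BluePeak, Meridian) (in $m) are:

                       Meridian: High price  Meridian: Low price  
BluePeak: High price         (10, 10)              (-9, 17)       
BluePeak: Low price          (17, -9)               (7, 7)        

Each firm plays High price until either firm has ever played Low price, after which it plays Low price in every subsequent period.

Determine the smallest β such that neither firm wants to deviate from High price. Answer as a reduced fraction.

Cooperation forever yields 10 each period: 10/(1−β).
Deviating yields 17 once, then 7 forever: 17 + 7β/(1−β).
No profitable deviation requires 10/(1−β) ≥ 17 + 7β/(1−β).
Multiplying by (1−β): 10 ≥ 17(1−β) + 7β = 17 − 10β.
So 10β ≥ 7, i.e. β ≥ 7/10.

7/10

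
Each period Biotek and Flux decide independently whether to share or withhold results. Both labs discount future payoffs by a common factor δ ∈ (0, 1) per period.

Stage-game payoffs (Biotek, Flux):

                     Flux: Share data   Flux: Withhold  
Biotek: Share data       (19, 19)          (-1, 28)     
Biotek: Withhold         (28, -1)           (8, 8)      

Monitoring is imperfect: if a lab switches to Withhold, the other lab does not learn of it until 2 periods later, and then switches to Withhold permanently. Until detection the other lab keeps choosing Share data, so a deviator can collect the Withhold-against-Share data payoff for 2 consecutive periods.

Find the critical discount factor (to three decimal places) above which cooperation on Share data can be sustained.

0.671

The best deviation is to choose Withhold for all 2 undetected periods, earning 28 each, then 8 forever once detected.
Deviation value: 28(1−δ^2)/(1−δ) + 8δ^2/(1−δ); cooperation value: 19/(1−δ).
IC: 19 ≥ 28(1−δ^2) + 8δ^2 = 28 − 20δ^2.
So δ^2 ≥ 9/20, giving δ ≥ (9/20)^(1/2) ≈ 0.671.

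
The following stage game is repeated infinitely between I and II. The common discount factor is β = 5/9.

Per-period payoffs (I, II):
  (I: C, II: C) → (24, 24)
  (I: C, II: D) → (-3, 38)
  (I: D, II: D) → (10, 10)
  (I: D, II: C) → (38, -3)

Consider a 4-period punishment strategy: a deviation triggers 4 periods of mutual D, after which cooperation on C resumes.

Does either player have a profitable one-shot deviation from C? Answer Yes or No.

A one-shot deviation gives 38 now, then 10 for 4 periods, then back to 24.
Gain from deviating: (38−24) today; loss: (24−10) in each of the next 4 periods.
No-deviation condition: (24−10)(β+…+β^4) ≥ 38−24, i.e. β+…+β^4 ≥ 1.
At β = 5/9: β+…+β^4 = 1.1309 ≥ 1.0000.
So cooperation is sustainable.

No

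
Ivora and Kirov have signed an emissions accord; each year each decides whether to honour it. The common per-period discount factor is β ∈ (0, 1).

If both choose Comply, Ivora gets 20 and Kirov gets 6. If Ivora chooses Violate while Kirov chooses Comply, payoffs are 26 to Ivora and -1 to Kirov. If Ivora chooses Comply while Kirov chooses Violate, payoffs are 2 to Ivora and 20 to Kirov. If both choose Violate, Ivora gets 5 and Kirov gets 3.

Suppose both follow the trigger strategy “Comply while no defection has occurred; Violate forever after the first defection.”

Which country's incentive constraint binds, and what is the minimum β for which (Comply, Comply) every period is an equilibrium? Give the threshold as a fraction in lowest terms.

For Ivora: deviation gain 26−20 = 6, per-period punishment loss 20−5 = 15. IC gives β ≥ 6/21 = 2/7.
For Kirov: gain 14, loss 3 per period, so β ≥ 14/17.
The tighter constraint is Kirov's, so cooperation needs β ≥ 14/17.

Kirov; β ≥ 14/17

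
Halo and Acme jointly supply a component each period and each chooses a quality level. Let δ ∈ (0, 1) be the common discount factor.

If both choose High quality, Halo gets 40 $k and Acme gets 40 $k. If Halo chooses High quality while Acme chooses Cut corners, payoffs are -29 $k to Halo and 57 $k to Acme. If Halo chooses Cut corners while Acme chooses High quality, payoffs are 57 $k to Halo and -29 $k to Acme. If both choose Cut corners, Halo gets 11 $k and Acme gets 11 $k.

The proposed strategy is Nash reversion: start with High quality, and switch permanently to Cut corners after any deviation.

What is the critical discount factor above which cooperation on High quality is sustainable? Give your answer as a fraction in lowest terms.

Cooperation forever yields 40 each period: 40/(1−δ).
Deviating yields 57 once, then 11 forever: 57 + 11δ/(1−δ).
No profitable deviation requires 40/(1−δ) ≥ 57 + 11δ/(1−δ).
Multiplying by (1−δ): 40 ≥ 57(1−δ) + 11δ = 57 − 46δ.
So 46δ ≥ 17, i.e. δ ≥ 17/46.

17/46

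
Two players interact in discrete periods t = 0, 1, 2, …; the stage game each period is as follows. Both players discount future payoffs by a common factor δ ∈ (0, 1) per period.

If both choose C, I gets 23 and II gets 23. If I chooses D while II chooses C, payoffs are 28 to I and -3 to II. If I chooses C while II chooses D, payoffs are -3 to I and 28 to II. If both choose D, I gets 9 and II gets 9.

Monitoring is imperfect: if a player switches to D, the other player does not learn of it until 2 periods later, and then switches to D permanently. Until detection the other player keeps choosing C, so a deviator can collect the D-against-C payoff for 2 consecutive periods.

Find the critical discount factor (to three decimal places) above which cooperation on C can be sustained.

0.513

Deviating for the 2 undetected periods gains 28−23 = 5 per period over cooperation, then loses 23−9 = 14 per period forever once punishment starts.
Gain: 5(1 + δ + … + δ^1); loss: 14·δ^2/(1−δ).
No profitable deviation ⇔ 5(1−δ^2) ≤ 14·δ^2, i.e. δ^2 ≥ 5/(5+14) = 5/19.
Hence δ ≥ (5/19)^(1/2) ≈ 0.513.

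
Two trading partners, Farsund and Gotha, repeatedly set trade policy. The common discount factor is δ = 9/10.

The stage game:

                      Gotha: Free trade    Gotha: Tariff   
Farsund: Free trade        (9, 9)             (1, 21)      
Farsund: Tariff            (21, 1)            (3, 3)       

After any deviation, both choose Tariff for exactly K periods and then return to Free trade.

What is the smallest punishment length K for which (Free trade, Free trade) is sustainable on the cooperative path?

No profitable deviation requires (9−3)(δ+…+δ^K) ≥ 21−9, i.e. δ+…+δ^K ≥ 2 ≈ 2.0000.
With δ = 9/10, the partial sums are K=1: 0.9000, K=2: 1.7100, K=3: 2.4390.
K = 3 is the first length at which the sum reaches 2.0000.

3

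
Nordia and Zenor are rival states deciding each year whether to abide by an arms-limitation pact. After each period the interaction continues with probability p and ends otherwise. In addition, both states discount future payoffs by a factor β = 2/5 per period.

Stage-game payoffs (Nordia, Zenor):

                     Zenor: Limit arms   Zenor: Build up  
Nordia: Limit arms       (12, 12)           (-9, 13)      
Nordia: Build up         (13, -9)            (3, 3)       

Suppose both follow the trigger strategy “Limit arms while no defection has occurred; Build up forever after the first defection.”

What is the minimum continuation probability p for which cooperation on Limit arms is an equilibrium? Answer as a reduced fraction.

Expected continuation weight on next period's payoff is β·p = 2/5·p, which plays the role of the discount factor.
Cooperation requires 2/5·p ≥ (13−12)/(13−3) = 1/10, hence p ≥ 1/4.

1/4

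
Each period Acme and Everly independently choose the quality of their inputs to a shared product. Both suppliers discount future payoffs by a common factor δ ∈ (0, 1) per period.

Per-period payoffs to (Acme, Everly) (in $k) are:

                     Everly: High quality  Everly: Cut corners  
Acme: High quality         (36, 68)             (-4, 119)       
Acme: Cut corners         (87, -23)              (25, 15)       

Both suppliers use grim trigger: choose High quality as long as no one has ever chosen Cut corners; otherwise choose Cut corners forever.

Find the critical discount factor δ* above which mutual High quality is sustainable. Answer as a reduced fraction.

For Acme: deviation gain 87−36 = 51, per-period punishment loss 36−25 = 11. IC gives δ ≥ 51/62.
For Everly: gain 51, loss 53 per period, so δ ≥ 51/104.
The tighter constraint is Acme's, so cooperation needs δ ≥ 51/62.

51/62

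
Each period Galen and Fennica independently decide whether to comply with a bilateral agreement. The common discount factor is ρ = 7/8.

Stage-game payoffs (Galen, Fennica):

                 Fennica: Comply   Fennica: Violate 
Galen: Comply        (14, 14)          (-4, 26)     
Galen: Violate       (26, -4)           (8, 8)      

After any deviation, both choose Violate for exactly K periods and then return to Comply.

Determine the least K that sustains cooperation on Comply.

IC: ρ(1−ρ^K)/(1−ρ) ≥ (26−14)/(14−8) = 2.
With ρ = 7/8: need 1 − ρ^K ≥ 2·(1−7/8)/(7/8), i.e. ρ^K ≤ 0.7143.
Since (7/8)^2 = 0.7656 and (7/8)^3 = 0.6699, the smallest such K is 3.

3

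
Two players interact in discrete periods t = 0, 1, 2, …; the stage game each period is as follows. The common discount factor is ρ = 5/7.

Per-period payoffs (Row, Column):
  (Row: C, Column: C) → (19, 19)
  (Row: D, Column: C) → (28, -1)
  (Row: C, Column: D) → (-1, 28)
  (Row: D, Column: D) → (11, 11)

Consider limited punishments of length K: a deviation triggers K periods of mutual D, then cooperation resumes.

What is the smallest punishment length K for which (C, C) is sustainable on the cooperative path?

No profitable deviation requires (19−11)(ρ+…+ρ^K) ≥ 28−19, i.e. ρ+…+ρ^K ≥ 9/8 ≈ 1.1250.
With ρ = 5/7, the partial sums are K=1: 0.7143, K=2: 1.2245.
K = 2 is the first length at which the sum reaches 1.1250.

2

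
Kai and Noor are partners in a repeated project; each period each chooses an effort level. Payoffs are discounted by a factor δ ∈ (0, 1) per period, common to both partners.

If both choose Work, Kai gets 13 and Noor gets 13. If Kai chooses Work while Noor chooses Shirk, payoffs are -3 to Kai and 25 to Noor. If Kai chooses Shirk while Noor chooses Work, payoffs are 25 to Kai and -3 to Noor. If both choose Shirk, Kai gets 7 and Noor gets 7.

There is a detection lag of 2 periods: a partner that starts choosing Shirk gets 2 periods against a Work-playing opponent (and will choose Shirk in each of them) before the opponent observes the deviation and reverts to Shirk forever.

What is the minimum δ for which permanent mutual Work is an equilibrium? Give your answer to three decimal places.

0.816

A deviator earns 25 for 2 periods, then 7 forever; cooperating earns 13 forever. Multiplying the IC by (1−δ):
13 ≥ 25(1−δ^2) + 7δ^2, so 18·δ^2 ≥ 12 and δ^2 ≥ 2/3.
δ ≥ (2/3)^(1/2) ≈ 0.816.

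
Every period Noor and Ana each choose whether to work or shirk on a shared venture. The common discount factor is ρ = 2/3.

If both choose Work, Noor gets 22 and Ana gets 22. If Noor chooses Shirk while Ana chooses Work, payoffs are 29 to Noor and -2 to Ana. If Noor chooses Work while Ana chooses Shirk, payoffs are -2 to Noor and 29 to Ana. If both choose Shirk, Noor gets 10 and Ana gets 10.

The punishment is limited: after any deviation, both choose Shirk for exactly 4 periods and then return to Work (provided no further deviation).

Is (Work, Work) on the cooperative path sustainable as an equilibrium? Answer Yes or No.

Comparing payoff streams over the 5 periods until play realigns: cooperate → 22(1+ρ+…+ρ^4); deviate → 29 + 10(ρ+…+ρ^4).
Cooperation is sustained iff (22−10)(ρ+…+ρ^4) ≥ 29−22.
ρ+…+ρ^4 = 2/3·(1−(2/3)^4)/(1−2/3) = 1.6049, and (29−22)/(22−10) = 0.5833.
1.6049 ≥ 0.5833, so cooperation is sustainable.

Yes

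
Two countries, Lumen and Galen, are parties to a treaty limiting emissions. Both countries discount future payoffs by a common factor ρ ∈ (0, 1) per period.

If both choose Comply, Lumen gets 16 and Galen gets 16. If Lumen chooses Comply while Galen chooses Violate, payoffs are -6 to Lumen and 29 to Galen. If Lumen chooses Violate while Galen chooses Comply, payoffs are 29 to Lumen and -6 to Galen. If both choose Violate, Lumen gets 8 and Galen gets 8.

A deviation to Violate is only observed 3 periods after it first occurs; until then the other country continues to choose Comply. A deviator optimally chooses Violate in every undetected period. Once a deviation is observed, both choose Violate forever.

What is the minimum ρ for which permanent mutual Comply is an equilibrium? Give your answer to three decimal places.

Deviating for the 3 undetected periods gains 29−16 = 13 per period over cooperation, then loses 16−8 = 8 per period forever once punishment starts.
Gain: 13(1 + ρ + … + ρ^2); loss: 8·ρ^3/(1−ρ).
No profitable deviation ⇔ 13(1−ρ^3) ≤ 8·ρ^3, i.e. ρ^3 ≥ 13/(13+8) = 13/21.
Hence ρ ≥ (13/21)^(1/3) ≈ 0.852.

0.852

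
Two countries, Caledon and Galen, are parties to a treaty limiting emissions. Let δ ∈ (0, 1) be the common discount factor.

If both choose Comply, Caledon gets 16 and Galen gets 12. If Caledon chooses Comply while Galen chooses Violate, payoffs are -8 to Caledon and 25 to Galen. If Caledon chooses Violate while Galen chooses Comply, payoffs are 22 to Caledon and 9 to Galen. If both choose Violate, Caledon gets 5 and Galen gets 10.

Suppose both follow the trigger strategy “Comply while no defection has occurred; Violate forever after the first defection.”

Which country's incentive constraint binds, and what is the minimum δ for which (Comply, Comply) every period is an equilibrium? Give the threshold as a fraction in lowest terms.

Galen; δ ≥ 13/15

Caledon's threshold: (22−16)/(22−5) = 6/17.
Galen's threshold: (25−12)/(25−10) = 13/15.
6/17 < 13/15, so Galen binds and δ* = 13/15.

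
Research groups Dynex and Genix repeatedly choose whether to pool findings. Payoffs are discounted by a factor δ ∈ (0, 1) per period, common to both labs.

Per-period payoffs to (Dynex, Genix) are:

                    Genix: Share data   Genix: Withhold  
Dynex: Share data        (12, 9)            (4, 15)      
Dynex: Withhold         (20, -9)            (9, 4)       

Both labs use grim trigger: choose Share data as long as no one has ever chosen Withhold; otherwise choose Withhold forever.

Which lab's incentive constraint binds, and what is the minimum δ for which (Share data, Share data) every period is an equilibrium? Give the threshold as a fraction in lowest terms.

Dynex's threshold: (20−12)/(20−9) = 8/11.
Genix's threshold: (15−9)/(15−4) = 6/11.
8/11 > 6/11, so Dynex binds and δ* = 8/11.

Dynex; δ ≥ 8/11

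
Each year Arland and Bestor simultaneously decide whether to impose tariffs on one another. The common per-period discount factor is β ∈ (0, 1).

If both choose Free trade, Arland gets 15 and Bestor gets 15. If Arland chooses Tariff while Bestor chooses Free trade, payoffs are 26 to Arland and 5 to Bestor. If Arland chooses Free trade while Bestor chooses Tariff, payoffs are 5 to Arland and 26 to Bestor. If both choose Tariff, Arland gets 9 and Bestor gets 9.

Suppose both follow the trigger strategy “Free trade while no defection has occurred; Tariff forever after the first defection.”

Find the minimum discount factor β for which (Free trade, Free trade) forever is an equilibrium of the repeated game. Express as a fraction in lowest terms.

11/17

15/(1−β) ≥ 26 + 9β/(1−β)
15 ≥ 26 − 17β
β ≥ 11/17.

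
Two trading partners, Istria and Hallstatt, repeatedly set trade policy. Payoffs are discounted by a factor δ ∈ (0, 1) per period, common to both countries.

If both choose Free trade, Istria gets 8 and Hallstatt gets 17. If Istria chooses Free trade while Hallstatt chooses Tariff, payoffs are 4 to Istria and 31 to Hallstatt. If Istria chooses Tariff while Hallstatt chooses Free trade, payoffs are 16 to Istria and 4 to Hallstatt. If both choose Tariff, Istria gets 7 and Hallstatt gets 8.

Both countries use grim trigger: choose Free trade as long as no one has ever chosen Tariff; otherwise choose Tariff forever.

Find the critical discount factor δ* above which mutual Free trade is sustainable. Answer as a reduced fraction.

8/9

Istria's threshold: (16−8)/(16−7) = 8/9.
Hallstatt's threshold: (31−17)/(31−8) = 14/23.
8/9 > 14/23, so Istria binds and δ* = 8/9.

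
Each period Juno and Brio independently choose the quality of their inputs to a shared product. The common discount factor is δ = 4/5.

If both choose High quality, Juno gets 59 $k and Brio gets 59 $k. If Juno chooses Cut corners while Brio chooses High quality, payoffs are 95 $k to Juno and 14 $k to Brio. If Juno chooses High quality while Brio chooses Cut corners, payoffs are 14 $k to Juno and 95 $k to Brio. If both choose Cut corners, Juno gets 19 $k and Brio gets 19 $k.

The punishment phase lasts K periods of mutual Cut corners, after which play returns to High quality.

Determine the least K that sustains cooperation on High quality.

IC: δ(1−δ^K)/(1−δ) ≥ (95−59)/(59−19) = 9/10.
With δ = 4/5: need 1 − δ^K ≥ 9/10·(1−4/5)/(4/5), i.e. δ^K ≤ 0.7750.
Since (4/5)^1 = 0.8000 and (4/5)^2 = 0.6400, the smallest such K is 2.

2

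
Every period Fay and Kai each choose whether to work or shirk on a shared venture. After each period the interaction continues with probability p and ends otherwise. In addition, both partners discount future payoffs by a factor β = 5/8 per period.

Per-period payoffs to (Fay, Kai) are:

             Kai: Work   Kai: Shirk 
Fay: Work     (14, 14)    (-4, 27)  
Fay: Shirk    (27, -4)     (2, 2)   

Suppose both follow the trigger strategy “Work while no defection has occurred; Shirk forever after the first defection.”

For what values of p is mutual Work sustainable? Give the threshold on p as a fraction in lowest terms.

Expected continuation weight on next period's payoff is β·p = 5/8·p, which plays the role of the discount factor.
Cooperation requires 5/8·p ≥ (27−14)/(27−2) = 13/25, hence p ≥ 104/125.

104/125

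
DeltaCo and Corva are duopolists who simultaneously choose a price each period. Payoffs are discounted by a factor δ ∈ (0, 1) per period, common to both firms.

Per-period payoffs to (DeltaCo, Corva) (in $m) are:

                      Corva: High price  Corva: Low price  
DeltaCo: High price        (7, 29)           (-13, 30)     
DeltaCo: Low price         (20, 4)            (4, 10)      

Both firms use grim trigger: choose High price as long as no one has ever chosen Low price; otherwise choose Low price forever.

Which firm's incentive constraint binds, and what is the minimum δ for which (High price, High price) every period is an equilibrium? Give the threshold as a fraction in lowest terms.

DeltaCo; δ ≥ 13/16

For DeltaCo: deviation gain 20−7 = 13, per-period punishment loss 7−4 = 3. IC gives δ ≥ 13/16.
For Corva: gain 1, loss 19 per period, so δ ≥ 1/20.
The tighter constraint is DeltaCo's, so cooperation needs δ ≥ 13/16.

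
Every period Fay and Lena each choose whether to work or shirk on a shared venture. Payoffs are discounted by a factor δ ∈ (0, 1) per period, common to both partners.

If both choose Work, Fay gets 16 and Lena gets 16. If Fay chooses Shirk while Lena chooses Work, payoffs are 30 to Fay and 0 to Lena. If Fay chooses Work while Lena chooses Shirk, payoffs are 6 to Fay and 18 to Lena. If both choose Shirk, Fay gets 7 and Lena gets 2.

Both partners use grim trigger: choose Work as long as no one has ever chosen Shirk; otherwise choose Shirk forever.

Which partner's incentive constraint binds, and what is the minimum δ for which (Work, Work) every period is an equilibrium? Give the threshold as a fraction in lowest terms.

Fay: cooperation gives 16 each period; deviation gives 30 once then 7 forever.
  16/(1−δ) ≥ 30 + 7δ/(1−δ) ⇒ δ ≥ 14/23.
Lena: cooperation gives 16 each period; deviation gives 18 once then 2 forever.
  δ ≥ 2/16 = 1/8.
Both must hold, so the binding constraint is Fay's: δ ≥ 14/23.

Fay; δ ≥ 14/23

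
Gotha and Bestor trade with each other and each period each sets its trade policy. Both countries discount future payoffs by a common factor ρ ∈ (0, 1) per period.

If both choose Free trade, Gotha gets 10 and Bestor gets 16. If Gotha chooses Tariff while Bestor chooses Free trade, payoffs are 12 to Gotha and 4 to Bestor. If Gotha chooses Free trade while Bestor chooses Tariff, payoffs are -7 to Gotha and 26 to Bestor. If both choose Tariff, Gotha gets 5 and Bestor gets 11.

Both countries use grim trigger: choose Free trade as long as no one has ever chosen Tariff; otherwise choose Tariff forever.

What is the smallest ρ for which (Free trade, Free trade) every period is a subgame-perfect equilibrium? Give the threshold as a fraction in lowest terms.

2/3

For Gotha: deviation gain 12−10 = 2, per-period punishment loss 10−5 = 5. IC gives ρ ≥ 2/7.
For Bestor: gain 10, loss 5 per period, so ρ ≥ 10/15 = 2/3.
The tighter constraint is Bestor's, so cooperation needs ρ ≥ 2/3.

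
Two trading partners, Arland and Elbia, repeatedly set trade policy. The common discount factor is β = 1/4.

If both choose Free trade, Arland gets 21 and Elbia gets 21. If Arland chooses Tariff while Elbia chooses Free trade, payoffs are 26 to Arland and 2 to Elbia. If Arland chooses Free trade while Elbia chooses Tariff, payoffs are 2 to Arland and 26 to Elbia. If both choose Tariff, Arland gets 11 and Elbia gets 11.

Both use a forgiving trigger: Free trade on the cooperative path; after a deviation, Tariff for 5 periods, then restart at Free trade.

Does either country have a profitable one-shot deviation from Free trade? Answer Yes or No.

Comparing payoff streams over the 6 periods until play realigns: cooperate → 21(1+β+…+β^5); deviate → 26 + 11(β+…+β^5).
Cooperation is sustained iff (21−11)(β+…+β^5) ≥ 26−21.
β+…+β^5 = 1/4·(1−(1/4)^5)/(1−1/4) = 0.3330, and (26−21)/(21−11) = 0.5000.
0.3330 < 0.5000, so cooperation is not sustainable.

Yes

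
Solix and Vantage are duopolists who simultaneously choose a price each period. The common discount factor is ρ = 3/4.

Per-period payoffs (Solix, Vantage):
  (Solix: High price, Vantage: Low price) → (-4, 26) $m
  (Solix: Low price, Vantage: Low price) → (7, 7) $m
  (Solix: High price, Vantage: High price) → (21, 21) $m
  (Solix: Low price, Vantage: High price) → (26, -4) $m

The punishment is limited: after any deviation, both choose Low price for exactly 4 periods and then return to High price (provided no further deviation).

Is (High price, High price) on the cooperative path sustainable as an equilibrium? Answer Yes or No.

IC: ρ+…+ρ^4 ≥ (26−21)/(21−7) = 5/14.
At ρ = 3/4: partial sum = 2.0508 ≥ 0.3571. Cooperation sustainable.

Yes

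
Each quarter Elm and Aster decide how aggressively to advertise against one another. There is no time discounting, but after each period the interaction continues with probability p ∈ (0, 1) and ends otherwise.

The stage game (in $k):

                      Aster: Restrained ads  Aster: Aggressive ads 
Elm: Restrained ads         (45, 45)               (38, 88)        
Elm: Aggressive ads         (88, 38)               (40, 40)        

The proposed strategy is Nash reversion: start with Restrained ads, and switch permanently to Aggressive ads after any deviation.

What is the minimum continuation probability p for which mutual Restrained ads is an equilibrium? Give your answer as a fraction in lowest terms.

43/48

Expected cooperation value is 45 + p·45 + p²·45 + … = 45/(1−p); deviation gives 88 + p·40/(1−p).
45 ≥ 88(1−p) + 40p ⇒ 48p ≥ 43 ⇒ p ≥ 43/48.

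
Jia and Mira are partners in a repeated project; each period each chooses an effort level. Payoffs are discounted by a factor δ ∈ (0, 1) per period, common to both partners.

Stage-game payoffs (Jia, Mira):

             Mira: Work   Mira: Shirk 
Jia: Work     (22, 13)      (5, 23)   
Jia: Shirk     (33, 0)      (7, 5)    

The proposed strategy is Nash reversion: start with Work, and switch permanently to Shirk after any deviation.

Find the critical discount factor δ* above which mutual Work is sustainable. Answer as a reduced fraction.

5/9

Jia's threshold: (33−22)/(33−7) = 11/26.
Mira's threshold: (23−13)/(23−5) = 5/9.
11/26 < 5/9, so Mira binds and δ* = 5/9.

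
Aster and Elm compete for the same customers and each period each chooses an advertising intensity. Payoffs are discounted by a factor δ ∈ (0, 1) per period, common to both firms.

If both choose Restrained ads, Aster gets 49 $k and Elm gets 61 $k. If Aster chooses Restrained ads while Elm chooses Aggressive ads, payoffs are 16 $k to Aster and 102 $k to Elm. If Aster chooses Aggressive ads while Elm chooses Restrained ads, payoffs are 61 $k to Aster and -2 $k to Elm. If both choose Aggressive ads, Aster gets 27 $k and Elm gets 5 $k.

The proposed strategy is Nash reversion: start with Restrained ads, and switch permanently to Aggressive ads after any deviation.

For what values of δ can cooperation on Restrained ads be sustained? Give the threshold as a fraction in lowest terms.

Aster's threshold: (61−49)/(61−27) = 6/17.
Elm's threshold: (102−61)/(102−5) = 41/97.
6/17 < 41/97, so Elm binds and δ* = 41/97.

41/97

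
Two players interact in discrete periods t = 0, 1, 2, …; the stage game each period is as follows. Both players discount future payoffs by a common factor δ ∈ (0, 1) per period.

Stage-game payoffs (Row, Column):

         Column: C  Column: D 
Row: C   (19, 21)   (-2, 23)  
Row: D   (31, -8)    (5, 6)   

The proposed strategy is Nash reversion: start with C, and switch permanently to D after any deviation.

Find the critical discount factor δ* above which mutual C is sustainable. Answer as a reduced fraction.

6/13

Row: cooperation gives 19 each period; deviation gives 31 once then 5 forever.
  19/(1−δ) ≥ 31 + 5δ/(1−δ) ⇒ δ ≥ 12/26 = 6/13.
Column: cooperation gives 21 each period; deviation gives 23 once then 6 forever.
  δ ≥ 2/17.
Both must hold, so the binding constraint is Row's: δ ≥ 6/13.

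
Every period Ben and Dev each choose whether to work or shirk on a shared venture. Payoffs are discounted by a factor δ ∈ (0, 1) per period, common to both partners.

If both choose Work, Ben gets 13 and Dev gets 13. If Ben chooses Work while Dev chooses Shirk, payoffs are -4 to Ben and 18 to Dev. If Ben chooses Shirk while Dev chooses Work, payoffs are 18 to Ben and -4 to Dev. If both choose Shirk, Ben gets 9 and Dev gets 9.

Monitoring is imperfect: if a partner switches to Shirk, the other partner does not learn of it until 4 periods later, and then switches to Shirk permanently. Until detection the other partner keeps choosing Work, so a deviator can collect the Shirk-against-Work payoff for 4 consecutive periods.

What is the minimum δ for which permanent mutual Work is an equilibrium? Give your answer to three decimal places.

0.863

Deviating for the 4 undetected periods gains 18−13 = 5 per period over cooperation, then loses 13−9 = 4 per period forever once punishment starts.
Gain: 5(1 + δ + … + δ^3); loss: 4·δ^4/(1−δ).
No profitable deviation ⇔ 5(1−δ^4) ≤ 4·δ^4, i.e. δ^4 ≥ 5/(5+4) = 5/9.
Hence δ ≥ (5/9)^(1/4) ≈ 0.863.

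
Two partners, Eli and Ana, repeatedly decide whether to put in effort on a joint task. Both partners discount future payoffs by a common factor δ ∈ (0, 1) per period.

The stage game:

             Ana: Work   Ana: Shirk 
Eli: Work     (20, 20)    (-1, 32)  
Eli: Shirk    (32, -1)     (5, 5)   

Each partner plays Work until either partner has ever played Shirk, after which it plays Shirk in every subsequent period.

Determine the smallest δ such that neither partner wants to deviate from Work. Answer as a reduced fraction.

4/9

Under grim trigger the critical discount factor is (T−C)/(T−P) with T = 32, C = 20, P = 5.
δ* = (32−20)/(32−5) = 12/27 = 4/9.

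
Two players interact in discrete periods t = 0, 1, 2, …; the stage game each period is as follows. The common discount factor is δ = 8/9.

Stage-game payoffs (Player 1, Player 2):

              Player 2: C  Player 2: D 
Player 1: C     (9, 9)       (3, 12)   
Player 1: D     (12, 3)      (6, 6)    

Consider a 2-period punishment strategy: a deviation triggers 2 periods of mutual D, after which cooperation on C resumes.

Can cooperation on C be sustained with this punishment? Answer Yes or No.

IC: δ+…+δ^2 ≥ (12−9)/(9−6) = 1.
At δ = 8/9: partial sum = 1.6790 ≥ 1.0000. Cooperation sustainable.

Yes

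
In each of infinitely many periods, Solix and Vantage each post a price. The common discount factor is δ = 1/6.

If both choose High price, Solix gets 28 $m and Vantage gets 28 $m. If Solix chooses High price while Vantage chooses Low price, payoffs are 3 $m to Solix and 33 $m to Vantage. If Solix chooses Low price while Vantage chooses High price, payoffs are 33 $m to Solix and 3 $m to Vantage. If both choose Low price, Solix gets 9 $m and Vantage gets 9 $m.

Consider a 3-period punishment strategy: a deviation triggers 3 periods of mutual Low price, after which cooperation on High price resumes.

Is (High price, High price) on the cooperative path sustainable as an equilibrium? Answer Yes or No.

No

Comparing payoff streams over the 4 periods until play realigns: cooperate → 28(1+δ+…+δ^3); deviate → 33 + 9(δ+…+δ^3).
Cooperation is sustained iff (28−9)(δ+…+δ^3) ≥ 33−28.
δ+…+δ^3 = 1/6·(1−(1/6)^3)/(1−1/6) = 0.1991, and (33−28)/(28−9) = 0.2632.
0.1991 < 0.2632, so cooperation is not sustainable.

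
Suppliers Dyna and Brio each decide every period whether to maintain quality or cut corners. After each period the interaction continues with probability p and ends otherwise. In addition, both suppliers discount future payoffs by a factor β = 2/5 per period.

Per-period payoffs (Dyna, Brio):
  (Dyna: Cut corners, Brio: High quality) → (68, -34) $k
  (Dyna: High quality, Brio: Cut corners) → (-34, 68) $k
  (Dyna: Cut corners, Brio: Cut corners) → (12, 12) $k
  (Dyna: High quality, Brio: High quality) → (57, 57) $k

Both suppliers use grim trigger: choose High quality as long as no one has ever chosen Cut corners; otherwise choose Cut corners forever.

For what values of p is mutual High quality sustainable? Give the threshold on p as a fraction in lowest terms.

With continuation probability p and discount β, the effective per-period discount factor is βp.
Grim-trigger IC: βp ≥ (68−57)/(68−12) = 11/56.
So p ≥ (11/56)/(2/5) = 55/112.

55/112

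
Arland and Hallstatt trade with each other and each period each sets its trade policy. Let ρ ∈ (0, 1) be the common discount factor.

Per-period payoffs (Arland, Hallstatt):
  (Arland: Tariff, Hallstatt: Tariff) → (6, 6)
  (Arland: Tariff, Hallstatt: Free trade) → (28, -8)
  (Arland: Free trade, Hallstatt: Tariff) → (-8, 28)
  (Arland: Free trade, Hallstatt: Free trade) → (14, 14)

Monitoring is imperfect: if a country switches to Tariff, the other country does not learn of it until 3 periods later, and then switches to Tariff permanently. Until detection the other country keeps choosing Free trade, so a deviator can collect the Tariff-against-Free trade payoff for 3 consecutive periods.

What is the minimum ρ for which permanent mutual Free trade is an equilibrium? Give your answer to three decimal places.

The best deviation is to choose Tariff for all 3 undetected periods, earning 28 each, then 6 forever once detected.
Deviation value: 28(1−ρ^3)/(1−ρ) + 6ρ^3/(1−ρ); cooperation value: 14/(1−ρ).
IC: 14 ≥ 28(1−ρ^3) + 6ρ^3 = 28 − 22ρ^3.
So ρ^3 ≥ 14/22 = 7/11, giving ρ ≥ (7/11)^(1/3) ≈ 0.860.

0.860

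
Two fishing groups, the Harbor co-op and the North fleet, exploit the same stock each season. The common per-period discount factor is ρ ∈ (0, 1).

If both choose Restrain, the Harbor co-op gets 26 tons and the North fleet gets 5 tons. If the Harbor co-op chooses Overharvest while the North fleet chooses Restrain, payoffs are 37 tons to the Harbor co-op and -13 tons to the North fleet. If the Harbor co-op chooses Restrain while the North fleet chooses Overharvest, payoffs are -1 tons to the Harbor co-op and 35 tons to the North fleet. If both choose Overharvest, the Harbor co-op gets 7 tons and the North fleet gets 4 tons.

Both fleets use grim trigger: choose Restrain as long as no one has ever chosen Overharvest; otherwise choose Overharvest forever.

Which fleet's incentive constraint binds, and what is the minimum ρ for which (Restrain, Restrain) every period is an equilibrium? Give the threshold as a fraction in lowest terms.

the North fleet; ρ ≥ 30/31

For the Harbor co-op: deviation gain 37−26 = 11, per-period punishment loss 26−7 = 19. IC gives ρ ≥ 11/30.
For the North fleet: gain 30, loss 1 per period, so ρ ≥ 30/31.
The tighter constraint is the North fleet's, so cooperation needs ρ ≥ 30/31.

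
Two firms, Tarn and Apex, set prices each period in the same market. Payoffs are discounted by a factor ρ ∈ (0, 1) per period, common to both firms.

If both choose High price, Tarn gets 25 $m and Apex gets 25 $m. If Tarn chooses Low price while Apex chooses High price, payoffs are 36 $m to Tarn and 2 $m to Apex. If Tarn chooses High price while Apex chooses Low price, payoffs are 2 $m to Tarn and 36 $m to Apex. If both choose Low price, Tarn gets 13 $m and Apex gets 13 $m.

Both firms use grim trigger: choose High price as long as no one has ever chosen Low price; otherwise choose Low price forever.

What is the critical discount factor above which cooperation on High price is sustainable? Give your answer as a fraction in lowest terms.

11/23

Cooperation forever yields 25 each period: 25/(1−ρ).
Deviating yields 36 once, then 13 forever: 36 + 13ρ/(1−ρ).
No profitable deviation requires 25/(1−ρ) ≥ 36 + 13ρ/(1−ρ).
Multiplying by (1−ρ): 25 ≥ 36(1−ρ) + 13ρ = 36 − 23ρ.
So 23ρ ≥ 11, i.e. ρ ≥ 11/23.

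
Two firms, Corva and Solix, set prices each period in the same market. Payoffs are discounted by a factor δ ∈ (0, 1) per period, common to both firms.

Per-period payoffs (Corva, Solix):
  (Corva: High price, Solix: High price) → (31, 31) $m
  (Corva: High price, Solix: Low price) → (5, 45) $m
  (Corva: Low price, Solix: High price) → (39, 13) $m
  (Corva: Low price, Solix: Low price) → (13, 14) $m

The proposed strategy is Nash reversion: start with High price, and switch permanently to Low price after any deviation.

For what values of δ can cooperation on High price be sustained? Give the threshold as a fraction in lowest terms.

14/31

For Corva: deviation gain 39−31 = 8, per-period punishment loss 31−13 = 18. IC gives δ ≥ 8/26 = 4/13.
For Solix: gain 14, loss 17 per period, so δ ≥ 14/31.
The tighter constraint is Solix's, so cooperation needs δ ≥ 14/31.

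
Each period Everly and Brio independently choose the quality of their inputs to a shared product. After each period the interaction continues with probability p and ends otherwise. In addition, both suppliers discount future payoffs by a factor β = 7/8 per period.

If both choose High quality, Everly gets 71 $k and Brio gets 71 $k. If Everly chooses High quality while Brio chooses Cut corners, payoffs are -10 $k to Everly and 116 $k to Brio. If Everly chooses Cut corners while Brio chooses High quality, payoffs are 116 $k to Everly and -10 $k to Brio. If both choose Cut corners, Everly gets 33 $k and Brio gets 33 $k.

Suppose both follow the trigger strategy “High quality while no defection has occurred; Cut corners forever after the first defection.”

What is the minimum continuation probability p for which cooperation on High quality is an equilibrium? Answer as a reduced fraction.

360/581

With continuation probability p and discount β, the effective per-period discount factor is βp.
Grim-trigger IC: βp ≥ (116−71)/(116−33) = 45/83.
So p ≥ (45/83)/(7/8) = 360/581.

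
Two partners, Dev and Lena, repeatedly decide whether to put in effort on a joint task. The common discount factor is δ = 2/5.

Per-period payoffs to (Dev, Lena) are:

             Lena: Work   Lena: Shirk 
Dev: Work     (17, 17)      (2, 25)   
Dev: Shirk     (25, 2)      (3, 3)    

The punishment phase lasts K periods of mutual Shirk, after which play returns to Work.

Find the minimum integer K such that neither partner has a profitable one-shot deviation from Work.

IC: δ(1−δ^K)/(1−δ) ≥ (25−17)/(17−3) = 4/7.
With δ = 2/5: need 1 − δ^K ≥ 4/7·(1−2/5)/(2/5), i.e. δ^K ≤ 0.1429.
Since (2/5)^2 = 0.1600 and (2/5)^3 = 0.0640, the smallest such K is 3.

3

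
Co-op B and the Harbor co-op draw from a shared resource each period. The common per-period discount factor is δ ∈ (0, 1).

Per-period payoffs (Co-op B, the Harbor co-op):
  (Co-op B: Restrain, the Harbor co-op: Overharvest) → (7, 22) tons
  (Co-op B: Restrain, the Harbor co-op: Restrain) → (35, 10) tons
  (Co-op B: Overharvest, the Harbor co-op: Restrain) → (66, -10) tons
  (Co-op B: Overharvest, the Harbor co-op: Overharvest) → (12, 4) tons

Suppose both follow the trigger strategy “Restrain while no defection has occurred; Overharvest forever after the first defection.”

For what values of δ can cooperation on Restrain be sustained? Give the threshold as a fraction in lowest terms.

Co-op B's threshold: (66−35)/(66−12) = 31/54.
the Harbor co-op's threshold: (22−10)/(22−4) = 2/3.
31/54 < 2/3, so the Harbor co-op binds and δ* = 2/3.

2/3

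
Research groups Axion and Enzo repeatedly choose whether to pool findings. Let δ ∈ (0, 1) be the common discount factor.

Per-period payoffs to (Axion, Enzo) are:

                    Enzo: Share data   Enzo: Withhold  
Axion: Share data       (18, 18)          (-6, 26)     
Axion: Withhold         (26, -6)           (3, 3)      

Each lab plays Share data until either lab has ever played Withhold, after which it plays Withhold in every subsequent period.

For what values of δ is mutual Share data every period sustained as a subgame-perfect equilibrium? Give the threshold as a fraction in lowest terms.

18/(1−δ) ≥ 26 + 3δ/(1−δ)
18 ≥ 26 − 23δ
δ ≥ 8/23.

8/23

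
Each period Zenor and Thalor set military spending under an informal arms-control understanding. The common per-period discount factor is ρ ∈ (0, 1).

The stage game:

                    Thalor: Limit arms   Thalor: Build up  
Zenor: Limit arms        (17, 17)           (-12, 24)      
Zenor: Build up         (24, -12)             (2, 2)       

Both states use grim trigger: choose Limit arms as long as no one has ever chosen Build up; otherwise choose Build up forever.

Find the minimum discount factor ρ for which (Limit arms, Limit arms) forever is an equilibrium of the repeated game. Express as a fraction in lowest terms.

Under grim trigger the critical discount factor is (T−C)/(T−P) with T = 24, C = 17, P = 2.
ρ* = (24−17)/(24−2) = 7/22.

7/22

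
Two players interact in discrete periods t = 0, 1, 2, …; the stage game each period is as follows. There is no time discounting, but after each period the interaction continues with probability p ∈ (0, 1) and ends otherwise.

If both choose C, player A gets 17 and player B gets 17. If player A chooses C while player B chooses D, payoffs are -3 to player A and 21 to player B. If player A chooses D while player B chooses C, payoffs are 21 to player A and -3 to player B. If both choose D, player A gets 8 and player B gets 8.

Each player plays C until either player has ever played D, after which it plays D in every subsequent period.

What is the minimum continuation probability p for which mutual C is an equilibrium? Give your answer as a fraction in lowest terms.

4/13

Expected cooperation value is 17 + p·17 + p²·17 + … = 17/(1−p); deviation gives 21 + p·8/(1−p).
17 ≥ 21(1−p) + 8p ⇒ 13p ≥ 4 ⇒ p ≥ 4/13.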